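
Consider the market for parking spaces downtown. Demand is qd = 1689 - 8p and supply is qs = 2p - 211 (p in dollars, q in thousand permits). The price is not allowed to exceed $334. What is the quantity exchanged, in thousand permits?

169

Without the control the market clears where 1689 - 8p = 2p - 211, i.e. p* = 190 and q* = 169.
The ceiling of 334 is above the equilibrium price 190, so it is not binding; the market clears at p* = 190, q* = 169.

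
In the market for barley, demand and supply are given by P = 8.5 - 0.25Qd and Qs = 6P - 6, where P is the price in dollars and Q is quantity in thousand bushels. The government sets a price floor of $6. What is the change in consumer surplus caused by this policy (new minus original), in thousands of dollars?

-28

Rearranging demand gives Qd = 34 - 4P. Setting quantity demanded equal to quantity supplied, 34 - 4P = 6P - 6, gives P* = 4 and Q* = 18.
Because the floor (6) lies above the market-clearing price, it is binding.
At P = 6: Qd = 34 - 4·6 = 10 and Qs = 6·6 - 6 = 30.
Consumer surplus without the control is ½ · (8.5 - 4) · 18 = 40.5.
With the floor, consumers buy 10 units at 6, so CS = ½ · (8.5 - 6) · 10 = 12.5.
Change in consumer surplus = 12.5 - 40.5 = -28.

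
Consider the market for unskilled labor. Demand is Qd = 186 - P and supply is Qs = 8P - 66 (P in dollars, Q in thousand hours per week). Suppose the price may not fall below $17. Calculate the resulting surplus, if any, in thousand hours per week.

Setting quantity demanded equal to quantity supplied, 186 - P = 8P - 66, gives P* = 28 and Q* = 158.
The floor of 17 is below the equilibrium price 28, so it is not binding; the market clears at P* = 28, Q* = 158.
Since the control does not bind, there is no surplus.

0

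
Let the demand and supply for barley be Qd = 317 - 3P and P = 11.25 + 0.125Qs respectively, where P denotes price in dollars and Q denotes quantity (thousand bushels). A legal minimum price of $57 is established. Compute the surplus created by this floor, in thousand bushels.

Rearranging supply gives Qs = 8P - 90. Without the control the market clears where 317 - 3P = 8P - 90, i.e. P* = 37 and Q* = 206.
Because the floor (57) lies above the market-clearing price, it is binding.
At P = 57: Qd = 317 - 3·57 = 146 and Qs = 8·57 - 90 = 366.
Surplus = Qs - Qd = 366 - 146 = 220.

220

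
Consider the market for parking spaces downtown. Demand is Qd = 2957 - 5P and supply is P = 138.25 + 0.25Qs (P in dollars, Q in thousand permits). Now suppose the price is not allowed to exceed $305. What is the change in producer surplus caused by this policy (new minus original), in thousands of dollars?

-71145

Rearranging supply gives Qs = 4P - 553. In a free market, 2957 - 5P = 4P - 553 gives the equilibrium P* = 390, Q* = 1007.
Because the ceiling (305) lies below the market-clearing price, it is binding.
At P = 305: Qd = 2957 - 5·305 = 1432 and Qs = 4·305 - 553 = 667.
Producer surplus without the control is ½ · (390 - 138.25) · 1007 = 126756.125.
With the ceiling, producers sell 667 units at 305, so PS = ½ · (305 - 138.25) · 667 = 55611.125.
Change in producer surplus = 55611.125 - 126756.125 = -71145.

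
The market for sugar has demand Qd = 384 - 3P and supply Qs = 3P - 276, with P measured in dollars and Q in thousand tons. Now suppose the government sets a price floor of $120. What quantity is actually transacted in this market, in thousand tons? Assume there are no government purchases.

24

In a free market, 384 - 3P = 3P - 276 gives the equilibrium P* = 110, Q* = 54.
Because the floor (120) lies above the market-clearing price, it is binding.
At P = 120: Qd = 384 - 3·120 = 24 and Qs = 3·120 - 276 = 84.
The quantity actually transacted is the short side, demand: 24.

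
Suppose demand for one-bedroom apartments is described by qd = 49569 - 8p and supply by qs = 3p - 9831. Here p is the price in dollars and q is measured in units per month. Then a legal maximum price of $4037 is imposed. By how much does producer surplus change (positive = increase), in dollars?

In a free market, 49569 - 8p = 3p - 9831 gives the equilibrium p* = 5400, q* = 6369.
The ceiling of 4037 is below the equilibrium price 5400, so it binds.
At p = 4037: qd = 49569 - 8·4037 = 17273 and qs = 3·4037 - 9831 = 2280.
Producer surplus without the control is ½ · (5400 - 3277) · 6369 = 6760693.5.
With the ceiling, producers sell 2280 units at 4037, so PS = ½ · (4037 - 3277) · 2280 = 866400.
Change in producer surplus = 866400 - 6760693.5 = -5894293.5.

-5894293.5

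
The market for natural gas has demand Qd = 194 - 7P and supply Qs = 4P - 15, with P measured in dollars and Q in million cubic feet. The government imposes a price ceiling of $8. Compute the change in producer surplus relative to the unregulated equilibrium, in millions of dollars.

In a free market, 194 - 7P = 4P - 15 gives the equilibrium P* = 19, Q* = 61.
The ceiling of 8 is below the equilibrium price 19, so it binds.
At P = 8: Qd = 194 - 7·8 = 138 and Qs = 4·8 - 15 = 17.
Producer surplus without the control is ½ · (19 - 3.75) · 61 = 465.125.
With the ceiling, producers sell 17 units at 8, so PS = ½ · (8 - 3.75) · 17 = 36.125.
Change in producer surplus = 36.125 - 465.125 = -429.

-429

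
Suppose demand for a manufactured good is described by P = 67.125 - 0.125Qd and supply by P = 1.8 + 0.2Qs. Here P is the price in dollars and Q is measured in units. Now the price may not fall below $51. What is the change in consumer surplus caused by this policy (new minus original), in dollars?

Rearranging demand gives Qd = 537 - 8P; rearranging supply gives Qs = 5P - 9. Setting quantity demanded equal to quantity supplied, 537 - 8P = 5P - 9, gives P* = 42 and Q* = 201.
Because the floor (51) lies above the market-clearing price, it is binding.
At P = 51: Qd = 537 - 8·51 = 129 and Qs = 5·51 - 9 = 246.
Consumer surplus without the control is ½ · (67.125 - 42) · 201 = 2525.0625.
With the floor, consumers buy 129 units at 51, so CS = ½ · (67.125 - 51) · 129 = 1040.0625.
Change in consumer surplus = 1040.0625 - 2525.0625 = -1485.

-1485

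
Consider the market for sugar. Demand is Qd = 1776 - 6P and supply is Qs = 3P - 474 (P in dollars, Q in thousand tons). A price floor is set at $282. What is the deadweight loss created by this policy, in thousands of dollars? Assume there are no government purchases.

Setting quantity demanded equal to quantity supplied, 1776 - 6P = 3P - 474, gives P* = 250 and Q* = 276.
Because the floor (282) lies above the market-clearing price, it is binding.
At P = 282: Qd = 1776 - 6·282 = 84 and Qs = 3·282 - 474 = 372.
Quantity traded falls to 84. At Q = 84 the demand price is (1776 - 84)/6 = 282 and the supply price is (474 + 84)/3 = 186.
Deadweight loss = ½ · (282 - 186) · (276 - 84) = ½ · 96 · 192 = 9216.

9216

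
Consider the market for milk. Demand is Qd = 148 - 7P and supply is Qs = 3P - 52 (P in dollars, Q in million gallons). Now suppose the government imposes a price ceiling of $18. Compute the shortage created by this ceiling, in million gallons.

Setting quantity demanded equal to quantity supplied, 148 - 7P = 3P - 52, gives P* = 20 and Q* = 8.
Because the ceiling (18) lies below the market-clearing price, it is binding.
At P = 18: Qd = 148 - 7·18 = 22 and Qs = 3·18 - 52 = 2.
Shortage = Qd - Qs = 22 - 2 = 20.

20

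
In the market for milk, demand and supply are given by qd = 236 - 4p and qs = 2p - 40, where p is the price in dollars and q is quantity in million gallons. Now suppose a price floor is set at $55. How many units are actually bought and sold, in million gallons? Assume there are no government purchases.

Without the control the market clears where 236 - 4p = 2p - 40, i.e. p* = 46 and q* = 52.
Since 55 > 46, the floor is binding.
At p = 55: qd = 236 - 4·55 = 16 and qs = 2·55 - 40 = 70.
The quantity actually transacted is the short side, demand: 16.

16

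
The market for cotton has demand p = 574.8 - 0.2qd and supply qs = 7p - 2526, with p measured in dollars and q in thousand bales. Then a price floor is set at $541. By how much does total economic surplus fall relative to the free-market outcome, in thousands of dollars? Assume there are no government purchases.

35490

Rearranging demand gives qd = 2874 - 5p. Setting quantity demanded equal to quantity supplied, 2874 - 5p = 7p - 2526, gives p* = 450 and q* = 624.
The floor of 541 is above the equilibrium price 450, so it binds.
At p = 541: qd = 2874 - 5·541 = 169 and qs = 7·541 - 2526 = 1261.
Quantity traded falls to 169. At q = 169 the demand price is (2874 - 169)/5 = 541 and the supply price is (2526 + 169)/7 = 385.
Deadweight loss = ½ · (541 - 385) · (624 - 169) = ½ · 156 · 455 = 35490.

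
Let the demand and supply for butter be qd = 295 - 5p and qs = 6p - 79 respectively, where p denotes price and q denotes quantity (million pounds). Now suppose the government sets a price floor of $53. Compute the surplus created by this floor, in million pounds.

209

Without the control the market clears where 295 - 5p = 6p - 79, i.e. p* = 34 and q* = 125.
Because the floor (53) lies above the market-clearing price, it is binding.
At p = 53: qd = 295 - 5·53 = 30 and qs = 6·53 - 79 = 239.
Surplus = qs - qd = 239 - 30 = 209.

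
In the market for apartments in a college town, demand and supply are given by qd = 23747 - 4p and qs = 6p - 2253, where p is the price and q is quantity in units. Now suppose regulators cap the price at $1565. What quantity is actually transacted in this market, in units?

7137

Equilibrium: 23747 - 4p = 6p - 2253, so 26000 = 10p and p* = 2600, q* = 13347.
Because the ceiling (1565) lies below the market-clearing price, it is binding.
At p = 1565: qd = 23747 - 4·1565 = 17487 and qs = 6·1565 - 2253 = 7137.
The quantity actually transacted is the short side, supply: 7137.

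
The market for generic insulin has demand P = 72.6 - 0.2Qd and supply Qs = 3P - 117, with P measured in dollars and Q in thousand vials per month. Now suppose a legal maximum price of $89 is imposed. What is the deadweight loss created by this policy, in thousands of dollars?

0

Rearranging demand gives Qd = 363 - 5P. Without the control the market clears where 363 - 5P = 3P - 117, i.e. P* = 60 and Q* = 63.
The ceiling of 89 is above the equilibrium price 60, so it is not binding; the market clears at P* = 60, Q* = 63.
Since the control does not bind, no trades are prevented and deadweight loss is zero.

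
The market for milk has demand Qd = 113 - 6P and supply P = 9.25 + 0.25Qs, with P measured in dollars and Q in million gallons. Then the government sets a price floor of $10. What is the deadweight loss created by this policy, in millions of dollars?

0

Rearranging supply gives Qs = 4P - 37. Setting quantity demanded equal to quantity supplied, 113 - 6P = 4P - 37, gives P* = 15 and Q* = 23.
Since 10 is below P* = 15, the floor does not bind and the free-market outcome prevails.
Since the control does not bind, no trades are prevented and deadweight loss is zero.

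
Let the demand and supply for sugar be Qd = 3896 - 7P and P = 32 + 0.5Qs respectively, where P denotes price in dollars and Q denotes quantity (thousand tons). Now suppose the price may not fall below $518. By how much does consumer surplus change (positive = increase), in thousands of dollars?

Rearranging supply gives Qs = 2P - 64. Without the control the market clears where 3896 - 7P = 2P - 64, i.e. P* = 440 and Q* = 816.
Since 518 > 440, the floor is binding.
At P = 518: Qd = 3896 - 7·518 = 270 and Qs = 2·518 - 64 = 972.
Consumer surplus without the control is ½ · (3896/7 - 440) · 816 = 332928/7.
With the floor, consumers buy 270 units at 518, so CS = ½ · (3896/7 - 518) · 270 = 36450/7.
Change in consumer surplus = 36450/7 - 332928/7 = -42354.

-42354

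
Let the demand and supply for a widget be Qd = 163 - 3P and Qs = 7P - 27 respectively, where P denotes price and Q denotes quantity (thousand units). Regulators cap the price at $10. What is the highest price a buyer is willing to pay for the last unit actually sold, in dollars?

Without the control the market clears where 163 - 3P = 7P - 27, i.e. P* = 19 and Q* = 106.
The ceiling of 10 is below the equilibrium price 19, so it binds.
At P = 10: Qd = 163 - 3·10 = 133 and Qs = 7·10 - 27 = 43.
Only 43 units reach the market. On the demand curve, the marginal buyer's willingness to pay at Q = 43 is (163 - 43)/3 = 40.

40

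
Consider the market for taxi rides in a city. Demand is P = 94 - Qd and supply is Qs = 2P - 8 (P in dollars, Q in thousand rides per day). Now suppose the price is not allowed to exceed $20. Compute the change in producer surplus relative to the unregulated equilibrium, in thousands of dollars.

Rearranging demand gives Qd = 94 - P. Without the control the market clears where 94 - P = 2P - 8, i.e. P* = 34 and Q* = 60.
Since 20 < 34, the ceiling is binding.
At P = 20: Qd = 94 - 20 = 74 and Qs = 2·20 - 8 = 32.
Producer surplus without the control is ½ · (34 - 4) · 60 = 900.
With the ceiling, producers sell 32 units at 20, so PS = ½ · (20 - 4) · 32 = 256.
Change in producer surplus = 256 - 900 = -644.

-644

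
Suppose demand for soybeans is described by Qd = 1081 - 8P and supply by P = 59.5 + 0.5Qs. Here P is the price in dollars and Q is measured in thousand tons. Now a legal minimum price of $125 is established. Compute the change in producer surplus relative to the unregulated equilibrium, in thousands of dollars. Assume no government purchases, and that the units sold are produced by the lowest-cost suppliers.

Rearranging supply gives Qs = 2P - 119. Without the control the market clears where 1081 - 8P = 2P - 119, i.e. P* = 120 and Q* = 121.
The floor of 125 is above the equilibrium price 120, so it binds.
At P = 125: Qd = 1081 - 8·125 = 81 and Qs = 2·125 - 119 = 131.
Producer surplus without the control is ½ · (120 - 59.5) · 121 = 3660.25.
With the floor, 81 units are sold at 125. The supply price at Q = 81 is 100, so PS = ½ · [(125 - 59.5) + (125 - 100)] · 81 = 3665.25.
Change in producer surplus = 3665.25 - 3660.25 = 5.

5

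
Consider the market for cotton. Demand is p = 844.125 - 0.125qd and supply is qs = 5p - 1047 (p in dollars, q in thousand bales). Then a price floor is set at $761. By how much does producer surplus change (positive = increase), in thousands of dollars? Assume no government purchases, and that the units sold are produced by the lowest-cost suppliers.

-58829.4

Rearranging demand gives qd = 6753 - 8p. Without the control the market clears where 6753 - 8p = 5p - 1047, i.e. p* = 600 and q* = 1953.
Because the floor (761) lies above the market-clearing price, it is binding.
At p = 761: qd = 6753 - 8·761 = 665 and qs = 5·761 - 1047 = 2758.
Producer surplus without the control is ½ · (600 - 209.4) · 1953 = 381420.9.
With the floor, 665 units are sold at 761. The supply price at q = 665 is 342.4, so PS = ½ · [(761 - 209.4) + (761 - 342.4)] · 665 = 322591.5.
Change in producer surplus = 322591.5 - 381420.9 = -58829.4.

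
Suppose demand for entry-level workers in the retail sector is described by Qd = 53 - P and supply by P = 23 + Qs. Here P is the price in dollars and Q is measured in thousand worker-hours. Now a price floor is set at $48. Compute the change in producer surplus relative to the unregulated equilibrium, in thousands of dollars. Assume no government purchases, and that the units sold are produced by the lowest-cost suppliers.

Rearranging supply gives Qs = P - 23. In a free market, 53 - P = P - 23 gives the equilibrium P* = 38, Q* = 15.
Because the floor (48) lies above the market-clearing price, it is binding.
At P = 48: Qd = 53 - 48 = 5 and Qs = 48 - 23 = 25.
Producer surplus without the control is ½ · (38 - 23) · 15 = 112.5.
With the floor, 5 units are sold at 48. The supply price at Q = 5 is 28, so PS = ½ · [(48 - 23) + (48 - 28)] · 5 = 112.5.
Change in producer surplus = 112.5 - 112.5 = 0.

0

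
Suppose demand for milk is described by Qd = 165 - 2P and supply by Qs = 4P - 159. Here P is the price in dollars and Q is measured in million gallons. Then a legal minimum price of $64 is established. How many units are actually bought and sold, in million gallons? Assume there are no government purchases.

37

Without the control the market clears where 165 - 2P = 4P - 159, i.e. P* = 54 and Q* = 57.
The floor of 64 is above the equilibrium price 54, so it binds.
At P = 64: Qd = 165 - 2·64 = 37 and Qs = 4·64 - 159 = 97.
The quantity actually transacted is the short side, demand: 37.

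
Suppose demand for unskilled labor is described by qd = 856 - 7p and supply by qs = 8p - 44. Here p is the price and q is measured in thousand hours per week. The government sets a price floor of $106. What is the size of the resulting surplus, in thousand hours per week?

690

Equilibrium: 856 - 7p = 8p - 44, so 900 = 15p and p* = 60, q* = 436.
The floor of 106 is above the equilibrium price 60, so it binds.
At p = 106: qd = 856 - 7·106 = 114 and qs = 8·106 - 44 = 804.
Surplus = qs - qd = 804 - 114 = 690.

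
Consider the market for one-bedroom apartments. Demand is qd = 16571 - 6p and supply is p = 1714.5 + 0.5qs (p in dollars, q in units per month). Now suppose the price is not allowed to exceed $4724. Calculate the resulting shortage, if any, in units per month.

Rearranging supply gives qs = 2p - 3429. Without the control the market clears where 16571 - 6p = 2p - 3429, i.e. p* = 2500 and q* = 1571.
The ceiling of 4724 is above the equilibrium price 2500, so it is not binding; the market clears at p* = 2500, q* = 1571.
Since the control does not bind, there is no shortage.

0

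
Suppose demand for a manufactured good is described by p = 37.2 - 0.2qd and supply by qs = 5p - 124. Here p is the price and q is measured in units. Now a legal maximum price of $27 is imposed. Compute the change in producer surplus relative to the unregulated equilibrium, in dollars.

Rearranging demand gives qd = 186 - 5p. Without the control the market clears where 186 - 5p = 5p - 124, i.e. p* = 31 and q* = 31.
Since 27 < 31, the ceiling is binding.
At p = 27: qd = 186 - 5·27 = 51 and qs = 5·27 - 124 = 11.
Producer surplus without the control is ½ · (31 - 24.8) · 31 = 96.1.
With the ceiling, producers sell 11 units at 27, so PS = ½ · (27 - 24.8) · 11 = 12.1.
Change in producer surplus = 12.1 - 96.1 = -84.

-84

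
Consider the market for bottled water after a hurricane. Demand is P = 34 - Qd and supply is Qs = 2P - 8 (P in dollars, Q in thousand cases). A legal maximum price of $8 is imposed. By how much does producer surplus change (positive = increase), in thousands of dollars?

-84

Rearranging demand gives Qd = 34 - P. Without the control the market clears where 34 - P = 2P - 8, i.e. P* = 14 and Q* = 20.
The ceiling of 8 is below the equilibrium price 14, so it binds.
At P = 8: Qd = 34 - 8 = 26 and Qs = 2·8 - 8 = 8.
Producer surplus without the control is ½ · (14 - 4) · 20 = 100.
With the ceiling, producers sell 8 units at 8, so PS = ½ · (8 - 4) · 8 = 16.
Change in producer surplus = 16 - 100 = -84.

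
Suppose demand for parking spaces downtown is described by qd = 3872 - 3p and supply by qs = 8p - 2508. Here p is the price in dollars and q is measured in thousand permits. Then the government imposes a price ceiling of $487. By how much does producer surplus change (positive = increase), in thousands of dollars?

-163680

Without the control the market clears where 3872 - 3p = 8p - 2508, i.e. p* = 580 and q* = 2132.
Because the ceiling (487) lies below the market-clearing price, it is binding.
At p = 487: qd = 3872 - 3·487 = 2411 and qs = 8·487 - 2508 = 1388.
Producer surplus without the control is ½ · (580 - 313.5) · 2132 = 284089.
With the ceiling, producers sell 1388 units at 487, so PS = ½ · (487 - 313.5) · 1388 = 120409.
Change in producer surplus = 120409 - 284089 = -163680.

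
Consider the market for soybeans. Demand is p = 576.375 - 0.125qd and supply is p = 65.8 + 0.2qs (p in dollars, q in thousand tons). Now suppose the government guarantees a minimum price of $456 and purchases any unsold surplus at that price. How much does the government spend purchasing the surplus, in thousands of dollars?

Rearranging demand gives qd = 4611 - 8p; rearranging supply gives qs = 5p - 329. Setting quantity demanded equal to quantity supplied, 4611 - 8p = 5p - 329, gives p* = 380 and q* = 1571.
The floor of 456 is above the equilibrium price 380, so it binds.
At p = 456: qd = 4611 - 8·456 = 963 and qs = 5·456 - 329 = 1951.
Surplus = qs - qd = 988.
Government expenditure = surplus × support price = 988 × 456 = 450528.

450528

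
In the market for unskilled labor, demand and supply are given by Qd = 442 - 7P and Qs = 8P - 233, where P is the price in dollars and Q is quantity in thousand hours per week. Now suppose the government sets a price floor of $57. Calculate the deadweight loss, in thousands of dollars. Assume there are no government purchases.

Without the control the market clears where 442 - 7P = 8P - 233, i.e. P* = 45 and Q* = 127.
The floor of 57 is above the equilibrium price 45, so it binds.
At P = 57: Qd = 442 - 7·57 = 43 and Qs = 8·57 - 233 = 223.
Quantity traded falls to 43. At Q = 43 the demand price is (442 - 43)/7 = 57 and the supply price is (233 + 43)/8 = 34.5.
Deadweight loss = ½ · (57 - 34.5) · (127 - 43) = ½ · 22.5 · 84 = 945.

945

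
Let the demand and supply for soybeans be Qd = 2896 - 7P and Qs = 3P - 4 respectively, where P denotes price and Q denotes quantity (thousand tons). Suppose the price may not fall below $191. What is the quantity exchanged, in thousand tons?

In a free market, 2896 - 7P = 3P - 4 gives the equilibrium P* = 290, Q* = 866.
The floor of 191 is below the equilibrium price 290, so it is not binding; the market clears at P* = 290, Q* = 866.

866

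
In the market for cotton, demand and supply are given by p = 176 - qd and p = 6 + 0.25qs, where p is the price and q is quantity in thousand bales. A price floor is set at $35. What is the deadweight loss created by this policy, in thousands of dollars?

0

Rearranging demand gives qd = 176 - p; rearranging supply gives qs = 4p - 24. Setting quantity demanded equal to quantity supplied, 176 - p = 4p - 24, gives p* = 40 and q* = 136.
Since 35 is below p* = 40, the floor does not bind and the free-market outcome prevails.
Since the control does not bind, no trades are prevented and deadweight loss is zero.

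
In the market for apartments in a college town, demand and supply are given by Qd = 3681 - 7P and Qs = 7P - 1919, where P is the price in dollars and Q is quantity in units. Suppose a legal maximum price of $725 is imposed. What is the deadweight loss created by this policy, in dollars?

0

Equilibrium: 3681 - 7P = 7P - 1919, so 5600 = 14P and P* = 400, Q* = 881.
Since 725 is above P* = 400, the ceiling does not bind and the free-market outcome prevails.
Since the control does not bind, no trades are prevented and deadweight loss is zero.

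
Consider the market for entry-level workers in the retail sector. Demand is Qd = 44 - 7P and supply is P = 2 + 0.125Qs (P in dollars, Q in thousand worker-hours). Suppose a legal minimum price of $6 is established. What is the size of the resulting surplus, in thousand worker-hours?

30

Rearranging supply gives Qs = 8P - 16. In a free market, 44 - 7P = 8P - 16 gives the equilibrium P* = 4, Q* = 16.
Because the floor (6) lies above the market-clearing price, it is binding.
At P = 6: Qd = 44 - 7·6 = 2 and Qs = 8·6 - 16 = 32.
Surplus = Qs - Qd = 32 - 2 = 30.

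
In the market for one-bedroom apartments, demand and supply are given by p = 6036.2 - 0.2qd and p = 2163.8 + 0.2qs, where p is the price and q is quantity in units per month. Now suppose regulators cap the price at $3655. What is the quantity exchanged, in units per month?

Rearranging demand gives qd = 30181 - 5p; rearranging supply gives qs = 5p - 10819. Equilibrium: 30181 - 5p = 5p - 10819, so 41000 = 10p and p* = 4100, q* = 9681.
Since 3655 < 4100, the ceiling is binding.
At p = 3655: qd = 30181 - 5·3655 = 11906 and qs = 5·3655 - 10819 = 7456.
The quantity actually transacted is the short side, supply: 7456.

7456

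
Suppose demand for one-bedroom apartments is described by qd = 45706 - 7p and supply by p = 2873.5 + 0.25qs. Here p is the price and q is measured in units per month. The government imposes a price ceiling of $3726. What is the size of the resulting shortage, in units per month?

Rearranging supply gives qs = 4p - 11494. Without the control the market clears where 45706 - 7p = 4p - 11494, i.e. p* = 5200 and q* = 9306.
Because the ceiling (3726) lies below the market-clearing price, it is binding.
At p = 3726: qd = 45706 - 7·3726 = 19624 and qs = 4·3726 - 11494 = 3410.
Shortage = qd - qs = 19624 - 3410 = 16214.

16214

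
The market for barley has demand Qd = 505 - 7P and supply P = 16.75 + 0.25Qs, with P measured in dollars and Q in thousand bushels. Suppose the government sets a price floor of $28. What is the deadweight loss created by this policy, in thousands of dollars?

Rearranging supply gives Qs = 4P - 67. Setting quantity demanded equal to quantity supplied, 505 - 7P = 4P - 67, gives P* = 52 and Q* = 141.
Since 28 is below P* = 52, the floor does not bind and the free-market outcome prevails.
Since the control does not bind, no trades are prevented and deadweight loss is zero.

0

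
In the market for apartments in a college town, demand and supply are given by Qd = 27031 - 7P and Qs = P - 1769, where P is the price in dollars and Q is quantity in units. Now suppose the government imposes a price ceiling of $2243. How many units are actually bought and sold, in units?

474

Setting quantity demanded equal to quantity supplied, 27031 - 7P = P - 1769, gives P* = 3600 and Q* = 1831.
Since 2243 < 3600, the ceiling is binding.
At P = 2243: Qd = 27031 - 7·2243 = 11330 and Qs = 2243 - 1769 = 474.
The quantity actually transacted is the short side, supply: 474.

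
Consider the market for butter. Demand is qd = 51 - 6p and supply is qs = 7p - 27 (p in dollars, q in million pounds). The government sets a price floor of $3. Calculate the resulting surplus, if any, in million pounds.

Equilibrium: 51 - 6p = 7p - 27, so 78 = 13p and p* = 6, q* = 15.
Since 3 is below p* = 6, the floor does not bind and the free-market outcome prevails.
Since the control does not bind, there is no surplus.

0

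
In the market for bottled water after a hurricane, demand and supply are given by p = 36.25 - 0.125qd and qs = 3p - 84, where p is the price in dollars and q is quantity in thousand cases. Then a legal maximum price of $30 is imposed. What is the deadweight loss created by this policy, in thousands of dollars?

33

Rearranging demand gives qd = 290 - 8p. Equilibrium: 290 - 8p = 3p - 84, so 374 = 11p and p* = 34, q* = 18.
Since 30 < 34, the ceiling is binding.
At p = 30: qd = 290 - 8·30 = 50 and qs = 3·30 - 84 = 6.
Quantity traded falls to 6. At q = 6 the demand price is (290 - 6)/8 = 35.5 and the supply price is (84 + 6)/3 = 30.
Deadweight loss = ½ · (35.5 - 30) · (18 - 6) = ½ · 5.5 · 12 = 33.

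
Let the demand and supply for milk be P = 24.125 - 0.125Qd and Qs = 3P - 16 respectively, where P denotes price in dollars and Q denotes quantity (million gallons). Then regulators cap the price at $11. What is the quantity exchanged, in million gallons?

17

Rearranging demand gives Qd = 193 - 8P. Equilibrium: 193 - 8P = 3P - 16, so 209 = 11P and P* = 19, Q* = 41.
Because the ceiling (11) lies below the market-clearing price, it is binding.
At P = 11: Qd = 193 - 8·11 = 105 and Qs = 3·11 - 16 = 17.
The quantity actually transacted is the short side, supply: 17.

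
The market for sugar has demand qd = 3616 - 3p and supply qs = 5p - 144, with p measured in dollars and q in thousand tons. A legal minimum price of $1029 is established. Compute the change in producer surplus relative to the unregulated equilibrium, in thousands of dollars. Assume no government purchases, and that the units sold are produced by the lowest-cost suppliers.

Setting quantity demanded equal to quantity supplied, 3616 - 3p = 5p - 144, gives p* = 470 and q* = 2206.
Since 1029 > 470, the floor is binding.
At p = 1029: qd = 3616 - 3·1029 = 529 and qs = 5·1029 - 144 = 5001.
Producer surplus without the control is ½ · (470 - 28.8) · 2206 = 486643.6.
With the floor, 529 units are sold at 1029. The supply price at q = 529 is 134.6, so PS = ½ · [(1029 - 28.8) + (1029 - 134.6)] · 529 = 501121.7.
Change in producer surplus = 501121.7 - 486643.6 = 14478.1.

14478.1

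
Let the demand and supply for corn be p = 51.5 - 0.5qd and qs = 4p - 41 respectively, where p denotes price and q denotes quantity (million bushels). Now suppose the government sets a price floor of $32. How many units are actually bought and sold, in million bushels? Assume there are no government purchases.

Rearranging demand gives qd = 103 - 2p. Equilibrium: 103 - 2p = 4p - 41, so 144 = 6p and p* = 24, q* = 55.
The floor of 32 is above the equilibrium price 24, so it binds.
At p = 32: qd = 103 - 2·32 = 39 and qs = 4·32 - 41 = 87.
The quantity actually transacted is the short side, demand: 39.

39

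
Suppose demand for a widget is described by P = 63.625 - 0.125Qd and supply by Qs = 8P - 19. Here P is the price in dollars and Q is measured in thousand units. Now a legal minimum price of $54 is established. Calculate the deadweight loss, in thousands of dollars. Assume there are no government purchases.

Rearranging demand gives Qd = 509 - 8P. In a free market, 509 - 8P = 8P - 19 gives the equilibrium P* = 33, Q* = 245.
Since 54 > 33, the floor is binding.
At P = 54: Qd = 509 - 8·54 = 77 and Qs = 8·54 - 19 = 413.
Quantity traded falls to 77. At Q = 77 the demand price is (509 - 77)/8 = 54 and the supply price is (19 + 77)/8 = 12.
Deadweight loss = ½ · (54 - 12) · (245 - 77) = ½ · 42 · 168 = 3528.

3528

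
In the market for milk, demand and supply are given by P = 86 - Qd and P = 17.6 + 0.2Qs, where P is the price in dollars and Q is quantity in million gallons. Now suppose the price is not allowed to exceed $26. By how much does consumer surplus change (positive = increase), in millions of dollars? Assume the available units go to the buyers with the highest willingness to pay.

Rearranging demand gives Qd = 86 - P; rearranging supply gives Qs = 5P - 88. Without the control the market clears where 86 - P = 5P - 88, i.e. P* = 29 and Q* = 57.
The ceiling of 26 is below the equilibrium price 29, so it binds.
At P = 26: Qd = 86 - 26 = 60 and Qs = 5·26 - 88 = 42.
Consumer surplus without the control is ½ · (86 - 29) · 57 = 1624.5.
With the ceiling, 42 units are sold at 26 (assume they go to the highest-value buyers). The demand price at Q = 42 is 44, so CS = ½ · [(86 - 26) + (44 - 26)] · 42 = 1638.
Change in consumer surplus = 1638 - 1624.5 = 13.5.

13.5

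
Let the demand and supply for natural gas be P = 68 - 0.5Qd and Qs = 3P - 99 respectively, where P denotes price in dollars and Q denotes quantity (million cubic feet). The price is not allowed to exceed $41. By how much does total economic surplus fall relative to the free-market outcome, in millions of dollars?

135

Rearranging demand gives Qd = 136 - 2P. Setting quantity demanded equal to quantity supplied, 136 - 2P = 3P - 99, gives P* = 47 and Q* = 42.
The ceiling of 41 is below the equilibrium price 47, so it binds.
At P = 41: Qd = 136 - 2·41 = 54 and Qs = 3·41 - 99 = 24.
Quantity traded falls to 24. At Q = 24 the demand price is (136 - 24)/2 = 56 and the supply price is (99 + 24)/3 = 41.
Deadweight loss = ½ · (56 - 41) · (42 - 24) = ½ · 15 · 18 = 135.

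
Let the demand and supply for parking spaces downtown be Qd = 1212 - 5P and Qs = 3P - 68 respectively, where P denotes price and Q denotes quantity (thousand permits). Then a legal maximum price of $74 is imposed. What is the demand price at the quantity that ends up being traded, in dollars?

Setting quantity demanded equal to quantity supplied, 1212 - 5P = 3P - 68, gives P* = 160 and Q* = 412.
Since 74 < 160, the ceiling is binding.
At P = 74: Qd = 1212 - 5·74 = 842 and Qs = 3·74 - 68 = 154.
Only 154 units reach the market. On the demand curve, the marginal buyer's willingness to pay at Q = 154 is (1212 - 154)/5 = 211.6.

211.6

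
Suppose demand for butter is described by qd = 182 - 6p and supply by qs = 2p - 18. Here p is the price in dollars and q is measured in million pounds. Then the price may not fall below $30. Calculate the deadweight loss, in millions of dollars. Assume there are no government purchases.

Equilibrium: 182 - 6p = 2p - 18, so 200 = 8p and p* = 25, q* = 32.
The floor of 30 is above the equilibrium price 25, so it binds.
At p = 30: qd = 182 - 6·30 = 2 and qs = 2·30 - 18 = 42.
Quantity traded falls to 2. At q = 2 the demand price is (182 - 2)/6 = 30 and the supply price is (18 + 2)/2 = 10.
Deadweight loss = ½ · (30 - 10) · (32 - 2) = ½ · 20 · 30 = 300.

300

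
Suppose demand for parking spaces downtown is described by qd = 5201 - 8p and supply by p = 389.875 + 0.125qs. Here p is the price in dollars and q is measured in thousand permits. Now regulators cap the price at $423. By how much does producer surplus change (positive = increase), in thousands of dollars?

Rearranging supply gives qs = 8p - 3119. Setting quantity demanded equal to quantity supplied, 5201 - 8p = 8p - 3119, gives p* = 520 and q* = 1041.
Since 423 < 520, the ceiling is binding.
At p = 423: qd = 5201 - 8·423 = 1817 and qs = 8·423 - 3119 = 265.
Producer surplus without the control is ½ · (520 - 389.875) · 1041 = 67730.0625.
With the ceiling, producers sell 265 units at 423, so PS = ½ · (423 - 389.875) · 265 = 4389.0625.
Change in producer surplus = 4389.0625 - 67730.0625 = -63341.

-63341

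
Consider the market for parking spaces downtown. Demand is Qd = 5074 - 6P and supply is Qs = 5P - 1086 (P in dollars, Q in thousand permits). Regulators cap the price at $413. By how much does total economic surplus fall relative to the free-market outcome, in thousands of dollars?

Equilibrium: 5074 - 6P = 5P - 1086, so 6160 = 11P and P* = 560, Q* = 1714.
Since 413 < 560, the ceiling is binding.
At P = 413: Qd = 5074 - 6·413 = 2596 and Qs = 5·413 - 1086 = 979.
Quantity traded falls to 979. At Q = 979 the demand price is (5074 - 979)/6 = 682.5 and the supply price is (1086 + 979)/5 = 413.
Deadweight loss = ½ · (682.5 - 413) · (1714 - 979) = ½ · 269.5 · 735 = 99041.25.

99041.25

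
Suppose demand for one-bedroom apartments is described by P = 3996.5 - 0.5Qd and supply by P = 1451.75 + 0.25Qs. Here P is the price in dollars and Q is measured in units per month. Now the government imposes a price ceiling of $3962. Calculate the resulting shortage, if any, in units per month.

0

Rearranging demand gives Qd = 7993 - 2P; rearranging supply gives Qs = 4P - 5807. Without the control the market clears where 7993 - 2P = 4P - 5807, i.e. P* = 2300 and Q* = 3393.
The ceiling of 3962 is above the equilibrium price 2300, so it is not binding; the market clears at P* = 2300, Q* = 3393.
Since the control does not bind, there is no shortage.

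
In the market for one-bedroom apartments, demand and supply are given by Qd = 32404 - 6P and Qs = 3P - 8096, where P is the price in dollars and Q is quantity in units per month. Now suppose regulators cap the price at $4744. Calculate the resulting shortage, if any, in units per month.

0

Without the control the market clears where 32404 - 6P = 3P - 8096, i.e. P* = 4500 and Q* = 5404.
Since 4744 is above P* = 4500, the ceiling does not bind and the free-market outcome prevails.
Since the control does not bind, there is no shortage.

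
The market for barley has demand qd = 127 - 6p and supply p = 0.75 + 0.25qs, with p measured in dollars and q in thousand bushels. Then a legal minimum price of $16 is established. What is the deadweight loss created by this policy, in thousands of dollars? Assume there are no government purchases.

Rearranging supply gives qs = 4p - 3. Setting quantity demanded equal to quantity supplied, 127 - 6p = 4p - 3, gives p* = 13 and q* = 49.
The floor of 16 is above the equilibrium price 13, so it binds.
At p = 16: qd = 127 - 6·16 = 31 and qs = 4·16 - 3 = 61.
Quantity traded falls to 31. At q = 31 the demand price is (127 - 31)/6 = 16 and the supply price is (3 + 31)/4 = 8.5.
Deadweight loss = ½ · (16 - 8.5) · (49 - 31) = ½ · 7.5 · 18 = 67.5.

67.5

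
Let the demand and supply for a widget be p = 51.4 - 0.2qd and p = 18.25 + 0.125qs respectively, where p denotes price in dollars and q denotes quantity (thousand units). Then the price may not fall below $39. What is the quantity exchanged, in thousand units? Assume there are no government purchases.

62

Rearranging demand gives qd = 257 - 5p; rearranging supply gives qs = 8p - 146. Equilibrium: 257 - 5p = 8p - 146, so 403 = 13p and p* = 31, q* = 102.
The floor of 39 is above the equilibrium price 31, so it binds.
At p = 39: qd = 257 - 5·39 = 62 and qs = 8·39 - 146 = 166.
The quantity actually transacted is the short side, demand: 62.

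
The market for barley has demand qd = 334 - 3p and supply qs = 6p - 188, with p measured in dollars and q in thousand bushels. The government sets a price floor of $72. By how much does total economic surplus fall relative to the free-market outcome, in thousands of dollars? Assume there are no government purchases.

441

Without the control the market clears where 334 - 3p = 6p - 188, i.e. p* = 58 and q* = 160.
The floor of 72 is above the equilibrium price 58, so it binds.
At p = 72: qd = 334 - 3·72 = 118 and qs = 6·72 - 188 = 244.
Quantity traded falls to 118. At q = 118 the demand price is (334 - 118)/3 = 72 and the supply price is (188 + 118)/6 = 51.
Deadweight loss = ½ · (72 - 51) · (160 - 118) = ½ · 21 · 42 = 441.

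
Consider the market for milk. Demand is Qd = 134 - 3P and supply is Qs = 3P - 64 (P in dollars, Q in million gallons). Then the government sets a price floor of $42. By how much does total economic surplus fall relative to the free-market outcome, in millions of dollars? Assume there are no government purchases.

243

In a free market, 134 - 3P = 3P - 64 gives the equilibrium P* = 33, Q* = 35.
The floor of 42 is above the equilibrium price 33, so it binds.
At P = 42: Qd = 134 - 3·42 = 8 and Qs = 3·42 - 64 = 62.
Quantity traded falls to 8. At Q = 8 the demand price is (134 - 8)/3 = 42 and the supply price is (64 + 8)/3 = 24.
Deadweight loss = ½ · (42 - 24) · (35 - 8) = ½ · 18 · 27 = 243.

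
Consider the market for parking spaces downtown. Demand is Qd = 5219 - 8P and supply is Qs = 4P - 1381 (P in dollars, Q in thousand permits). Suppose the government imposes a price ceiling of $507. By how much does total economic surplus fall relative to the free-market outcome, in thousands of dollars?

In a free market, 5219 - 8P = 4P - 1381 gives the equilibrium P* = 550, Q* = 819.
Since 507 < 550, the ceiling is binding.
At P = 507: Qd = 5219 - 8·507 = 1163 and Qs = 4·507 - 1381 = 647.
Quantity traded falls to 647. At Q = 647 the demand price is (5219 - 647)/8 = 571.5 and the supply price is (1381 + 647)/4 = 507.
Deadweight loss = ½ · (571.5 - 507) · (819 - 647) = ½ · 64.5 · 172 = 5547.

5547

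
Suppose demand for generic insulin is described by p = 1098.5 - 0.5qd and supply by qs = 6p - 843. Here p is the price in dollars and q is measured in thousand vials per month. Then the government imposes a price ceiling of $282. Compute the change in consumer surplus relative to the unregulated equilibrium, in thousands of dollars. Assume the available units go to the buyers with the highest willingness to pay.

Rearranging demand gives qd = 2197 - 2p. Equilibrium: 2197 - 2p = 6p - 843, so 3040 = 8p and p* = 380, q* = 1437.
The ceiling of 282 is below the equilibrium price 380, so it binds.
At p = 282: qd = 2197 - 2·282 = 1633 and qs = 6·282 - 843 = 849.
Consumer surplus without the control is ½ · (1098.5 - 380) · 1437 = 516242.25.
With the ceiling, 849 units are sold at 282 (assume they go to the highest-value buyers). The demand price at q = 849 is 674, so CS = ½ · [(1098.5 - 282) + (674 - 282)] · 849 = 513008.25.
Change in consumer surplus = 513008.25 - 516242.25 = -3234.

-3234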